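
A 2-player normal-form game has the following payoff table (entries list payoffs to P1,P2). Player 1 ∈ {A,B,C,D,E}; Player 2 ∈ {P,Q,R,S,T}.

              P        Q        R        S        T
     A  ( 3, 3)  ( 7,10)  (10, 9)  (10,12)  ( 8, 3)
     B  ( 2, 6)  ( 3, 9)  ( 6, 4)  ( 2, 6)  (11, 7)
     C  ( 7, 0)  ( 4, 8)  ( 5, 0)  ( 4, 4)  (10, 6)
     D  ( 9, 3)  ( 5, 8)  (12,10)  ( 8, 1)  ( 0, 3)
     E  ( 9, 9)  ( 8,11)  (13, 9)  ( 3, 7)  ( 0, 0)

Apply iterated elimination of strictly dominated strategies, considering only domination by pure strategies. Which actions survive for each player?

P2 drop P (Q beats it: A:10>3 B:9>6 C:8>0 D:8>3 E:11>9)
P2 drop T (Q beats it: A:10>3 B:9>7 C:8>6 D:8>3 E:11>0)
P1 drop B (A beats it: Q:7>3 R:10>6 S:10>2)
P1 drop C (A beats it: Q:7>4 R:10>5 S:10>4)
P1→{A,D,E} P2→{Q,R,S}

IESDS → P1:{A,D,E} P2:{Q,R,S}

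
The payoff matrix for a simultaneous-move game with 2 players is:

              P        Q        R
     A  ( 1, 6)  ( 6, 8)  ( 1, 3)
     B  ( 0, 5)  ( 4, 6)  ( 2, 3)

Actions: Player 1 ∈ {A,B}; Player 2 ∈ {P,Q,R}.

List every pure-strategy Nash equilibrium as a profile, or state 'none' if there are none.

NE set: (A,Q)

(A,P): not NE [P2→Q gives 8>6]
(A,Q): NE
(A,R): not NE [P1→B gives 2>1; P2→Q gives 8>3]
(B,P): not NE [P1→A gives 1>0; P2→Q gives 6>5]
(B,Q): not NE [P1→A gives 6>4]
(B,R): not NE [P2→Q gives 6>3]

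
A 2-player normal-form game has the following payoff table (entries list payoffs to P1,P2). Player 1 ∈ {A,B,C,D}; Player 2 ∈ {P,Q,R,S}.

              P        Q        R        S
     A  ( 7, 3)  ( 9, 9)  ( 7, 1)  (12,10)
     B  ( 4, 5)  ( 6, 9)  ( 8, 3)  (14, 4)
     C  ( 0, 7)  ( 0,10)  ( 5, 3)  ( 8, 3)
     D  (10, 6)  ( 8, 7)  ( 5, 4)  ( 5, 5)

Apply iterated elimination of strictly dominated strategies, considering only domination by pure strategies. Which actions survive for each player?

P1 drop C (A beats it: P:7>0 Q:9>0 R:7>5 S:12>8)
P2 drop P (Q beats it: A:9>3 B:9>5 D:7>6)
P1 drop D (A beats it: Q:9>8 R:7>5 S:12>5)
P2 drop R (Q beats it: A:9>1 B:9>3)
P1→{A,B} P2→{Q,S}

IESDS → P1:{A,B} P2:{Q,S}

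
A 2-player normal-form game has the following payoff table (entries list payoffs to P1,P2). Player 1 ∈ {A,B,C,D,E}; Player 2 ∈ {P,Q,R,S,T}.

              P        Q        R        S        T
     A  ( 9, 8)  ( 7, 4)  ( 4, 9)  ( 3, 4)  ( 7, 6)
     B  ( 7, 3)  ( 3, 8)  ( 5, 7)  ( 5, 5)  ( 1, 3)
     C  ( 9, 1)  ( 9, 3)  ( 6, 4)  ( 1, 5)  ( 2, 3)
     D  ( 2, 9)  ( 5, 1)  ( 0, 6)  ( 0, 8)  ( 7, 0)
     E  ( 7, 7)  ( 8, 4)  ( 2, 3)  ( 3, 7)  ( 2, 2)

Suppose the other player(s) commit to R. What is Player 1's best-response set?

u_1(A vs R) = 4
u_1(B vs R) = 5
u_1(C vs R) = 6
u_1(D vs R) = 0
u_1(E vs R) = 2
max payoff 6 at {C}

BR_1 = {C}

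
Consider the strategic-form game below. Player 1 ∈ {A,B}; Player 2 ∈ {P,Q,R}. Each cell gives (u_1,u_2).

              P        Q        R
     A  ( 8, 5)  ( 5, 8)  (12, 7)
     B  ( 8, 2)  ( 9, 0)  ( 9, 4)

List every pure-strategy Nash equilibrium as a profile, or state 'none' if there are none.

No pure NE.

(A,P): not NE [P2→Q gives 8>5]
(A,Q): not NE [P1→B gives 9>5]
(A,R): not NE [P2→Q gives 8>7]
(B,P): not NE [P2→R gives 4>2]
(B,Q): not NE [P2→R gives 4>0]
(B,R): not NE [P1→A gives 12>9]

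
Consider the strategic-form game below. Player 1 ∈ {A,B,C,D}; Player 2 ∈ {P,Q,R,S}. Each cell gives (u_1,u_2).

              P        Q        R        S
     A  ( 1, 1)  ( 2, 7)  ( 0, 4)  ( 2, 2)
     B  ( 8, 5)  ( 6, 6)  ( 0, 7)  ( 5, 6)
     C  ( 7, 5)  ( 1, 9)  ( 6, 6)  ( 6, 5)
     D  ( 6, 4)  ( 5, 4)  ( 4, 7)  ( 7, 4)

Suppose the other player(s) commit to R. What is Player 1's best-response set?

P1 best: {C}

u_1(A vs R) = 0
u_1(B vs R) = 0
u_1(C vs R) = 6
u_1(D vs R) = 4
max payoff 6 at {C}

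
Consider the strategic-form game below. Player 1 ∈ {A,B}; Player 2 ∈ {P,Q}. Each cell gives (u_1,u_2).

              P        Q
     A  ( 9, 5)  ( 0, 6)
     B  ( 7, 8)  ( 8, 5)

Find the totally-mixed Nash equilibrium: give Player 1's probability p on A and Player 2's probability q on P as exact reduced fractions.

(p,q) = (3/4, 4/5)

P1 indiff ⇒ q·9+(1-q)·0 = q·7+(1-q)·8 ⇒ q(2) = (1-q)(8) ⇒ q = 4/5
P2 indiff ⇒ p·5+(1-p)·8 = p·6+(1-p)·5 ⇒ p(-1) = (1-p)(-3) ⇒ p = 3/4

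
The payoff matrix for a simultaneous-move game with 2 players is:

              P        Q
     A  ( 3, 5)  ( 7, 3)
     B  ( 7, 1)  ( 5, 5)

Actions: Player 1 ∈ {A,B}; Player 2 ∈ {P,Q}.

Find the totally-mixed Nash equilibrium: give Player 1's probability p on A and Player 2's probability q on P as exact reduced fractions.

P1 indiff ⇒ q·3+(1-q)·7 = q·7+(1-q)·5 ⇒ q(-4) = (1-q)(-2) ⇒ q = 1/3
P2 indiff ⇒ p·5+(1-p)·1 = p·3+(1-p)·5 ⇒ p(2) = (1-p)(4) ⇒ p = 2/3

P1 mixes 2/3 on A; P2 mixes 1/3 on P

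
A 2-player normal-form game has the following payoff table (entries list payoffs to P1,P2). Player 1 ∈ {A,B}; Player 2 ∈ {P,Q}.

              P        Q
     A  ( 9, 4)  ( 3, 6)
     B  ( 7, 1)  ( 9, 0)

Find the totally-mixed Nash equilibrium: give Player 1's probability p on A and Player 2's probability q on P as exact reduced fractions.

P1 indiff ⇒ q·9+(1-q)·3 = q·7+(1-q)·9 ⇒ q(2) = (1-q)(6) ⇒ q = 3/4
P2 indiff ⇒ p·4+(1-p)·1 = p·6+(1-p)·0 ⇒ p(-2) = (1-p)(-1) ⇒ p = 1/3

p=1/3, q=3/4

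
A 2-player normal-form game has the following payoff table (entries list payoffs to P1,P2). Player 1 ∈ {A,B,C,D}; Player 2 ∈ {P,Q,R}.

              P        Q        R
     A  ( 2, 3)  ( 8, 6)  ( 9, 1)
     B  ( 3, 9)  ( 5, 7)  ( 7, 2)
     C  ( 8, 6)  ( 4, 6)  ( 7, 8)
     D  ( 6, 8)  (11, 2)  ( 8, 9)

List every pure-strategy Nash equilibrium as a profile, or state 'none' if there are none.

Equilibria: none

(A,P): not NE [P1→C gives 8>2; P2→Q gives 6>3]
(A,Q): not NE [P1→D gives 11>8]
(A,R): not NE [P2→Q gives 6>1]
(B,P): not NE [P1→C gives 8>3]
(B,Q): not NE [P1→D gives 11>5; P2→P gives 9>7]
(B,R): not NE [P1→A gives 9>7; P2→P gives 9>2]
(C,P): not NE [P2→R gives 8>6]
(C,Q): not NE [P1→D gives 11>4; P2→R gives 8>6]
(C,R): not NE [P1→A gives 9>7]
(D,P): not NE [P1→C gives 8>6; P2→R gives 9>8]
(D,Q): not NE [P2→R gives 9>2]
(D,R): not NE [P1→A gives 9>8]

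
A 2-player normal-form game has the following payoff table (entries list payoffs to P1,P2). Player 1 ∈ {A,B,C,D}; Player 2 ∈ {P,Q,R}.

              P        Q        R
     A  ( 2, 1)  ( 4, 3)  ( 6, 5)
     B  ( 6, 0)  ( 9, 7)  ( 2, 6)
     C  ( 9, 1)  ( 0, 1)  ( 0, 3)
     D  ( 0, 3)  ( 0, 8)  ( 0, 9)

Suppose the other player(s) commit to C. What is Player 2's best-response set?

P2 best: {R}

u_2(P vs C) = 1
u_2(Q vs C) = 1
u_2(R vs C) = 3
max payoff 3 at {R}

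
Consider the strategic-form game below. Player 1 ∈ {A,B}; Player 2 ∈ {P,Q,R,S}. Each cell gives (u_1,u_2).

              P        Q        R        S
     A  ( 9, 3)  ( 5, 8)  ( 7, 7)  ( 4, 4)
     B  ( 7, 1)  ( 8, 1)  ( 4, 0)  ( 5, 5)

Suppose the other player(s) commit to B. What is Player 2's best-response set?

BR_2 = {S}

u_2(P vs B) = 1
u_2(Q vs B) = 1
u_2(R vs B) = 0
u_2(S vs B) = 5
max payoff 5 at {S}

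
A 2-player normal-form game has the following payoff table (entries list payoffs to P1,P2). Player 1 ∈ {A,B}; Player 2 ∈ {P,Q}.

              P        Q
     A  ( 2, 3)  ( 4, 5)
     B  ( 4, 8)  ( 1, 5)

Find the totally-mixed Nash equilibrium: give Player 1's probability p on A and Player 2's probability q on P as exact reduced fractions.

P1 indiff ⇒ q·2+(1-q)·4 = q·4+(1-q)·1 ⇒ q(-2) = (1-q)(-3) ⇒ q = 3/5
P2 indiff ⇒ p·3+(1-p)·8 = p·5+(1-p)·5 ⇒ p(-2) = (1-p)(-3) ⇒ p = 3/5

(p,q) = (3/5, 3/5)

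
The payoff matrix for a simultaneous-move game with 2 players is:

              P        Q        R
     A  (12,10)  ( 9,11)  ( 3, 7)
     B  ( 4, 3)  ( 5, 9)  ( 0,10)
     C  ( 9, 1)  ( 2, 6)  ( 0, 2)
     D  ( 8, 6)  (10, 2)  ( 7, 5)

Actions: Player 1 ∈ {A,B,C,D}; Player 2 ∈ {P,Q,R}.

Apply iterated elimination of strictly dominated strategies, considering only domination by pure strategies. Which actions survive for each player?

Remaining: P1:{A,D} P2:{P,Q}

P1 drop B (A beats it: P:12>4 Q:9>5 R:3>0)
P1 drop C (A beats it: P:12>9 Q:9>2 R:3>0)
P2 drop R (P beats it: A:10>7 D:6>5)
P1→{A,D} P2→{P,Q}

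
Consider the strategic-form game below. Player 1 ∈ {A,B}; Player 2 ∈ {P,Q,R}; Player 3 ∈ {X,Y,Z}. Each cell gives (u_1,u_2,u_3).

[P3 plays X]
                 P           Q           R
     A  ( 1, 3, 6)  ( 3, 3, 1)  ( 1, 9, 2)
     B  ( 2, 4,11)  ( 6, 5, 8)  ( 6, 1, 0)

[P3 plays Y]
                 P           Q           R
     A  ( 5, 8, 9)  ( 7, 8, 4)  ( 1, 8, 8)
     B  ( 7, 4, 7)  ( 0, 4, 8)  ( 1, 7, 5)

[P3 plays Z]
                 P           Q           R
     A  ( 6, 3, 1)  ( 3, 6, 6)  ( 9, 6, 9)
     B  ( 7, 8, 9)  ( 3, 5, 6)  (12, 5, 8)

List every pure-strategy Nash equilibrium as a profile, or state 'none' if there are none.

(A,P,X): not NE [P1→B gives 2>1; P2→R gives 9>3; P3→Y gives 9>6]
(A,P,Y): not NE [P1→B gives 7>5]
(A,P,Z): not NE [P1→B gives 7>6; P2→R gives 6>3; P3→Y gives 9>1]
(A,Q,X): not NE [P1→B gives 6>3; P2→R gives 9>3; P3→Z gives 6>1]
(A,Q,Y): not NE [P3→Z gives 6>4]
(A,Q,Z): NE
(A,R,X): not NE [P1→B gives 6>1; P3→Z gives 9>2]
(A,R,Y): not NE [P3→Z gives 9>8]
(A,R,Z): not NE [P1→B gives 12>9]
(B,P,X): not NE [P2→Q gives 5>4]
(B,P,Y): not NE [P2→R gives 7>4; P3→X gives 11>7]
(B,P,Z): not NE [P3→X gives 11>9]
(B,Q,X): NE
(B,Q,Y): not NE [P1→A gives 7>0; P2→R gives 7>4]
(B,Q,Z): not NE [P2→P gives 8>5; P3→Y gives 8>6]
(B,R,X): not NE [P2→Q gives 5>1; P3→Z gives 8>0]
(B,R,Y): not NE [P3→Z gives 8>5]
(B,R,Z): not NE [P2→P gives 8>5]

PSNE = {(A,Q,Z), (B,Q,X)}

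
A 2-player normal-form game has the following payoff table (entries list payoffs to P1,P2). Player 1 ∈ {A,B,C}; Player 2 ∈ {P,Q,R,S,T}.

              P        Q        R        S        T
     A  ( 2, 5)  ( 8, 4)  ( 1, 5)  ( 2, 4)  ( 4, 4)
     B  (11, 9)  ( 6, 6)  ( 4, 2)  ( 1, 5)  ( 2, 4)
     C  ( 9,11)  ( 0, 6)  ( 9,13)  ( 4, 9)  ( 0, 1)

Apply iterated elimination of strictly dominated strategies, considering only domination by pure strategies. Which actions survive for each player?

Survivors P1:{B,C} P2:{P,R}

P2 drop Q (P beats it: A:5>4 B:9>6 C:11>6)
P2 drop S (P beats it: A:5>4 B:9>5 C:11>9)
P2 drop T (P beats it: A:5>4 B:9>4 C:11>1)
P1 drop A (B beats it: P:11>2 R:4>1)
P1→{B,C} P2→{P,R}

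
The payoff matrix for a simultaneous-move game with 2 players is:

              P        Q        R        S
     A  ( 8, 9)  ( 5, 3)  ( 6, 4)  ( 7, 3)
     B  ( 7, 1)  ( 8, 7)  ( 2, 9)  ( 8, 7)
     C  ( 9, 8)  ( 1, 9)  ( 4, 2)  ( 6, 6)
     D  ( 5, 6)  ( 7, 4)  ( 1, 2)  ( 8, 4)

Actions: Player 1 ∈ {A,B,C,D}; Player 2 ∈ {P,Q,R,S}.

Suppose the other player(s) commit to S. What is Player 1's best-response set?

u_1(A vs S) = 7
u_1(B vs S) = 8
u_1(C vs S) = 6
u_1(D vs S) = 8
max payoff 8 at {B,D}

P1 best: {B,D}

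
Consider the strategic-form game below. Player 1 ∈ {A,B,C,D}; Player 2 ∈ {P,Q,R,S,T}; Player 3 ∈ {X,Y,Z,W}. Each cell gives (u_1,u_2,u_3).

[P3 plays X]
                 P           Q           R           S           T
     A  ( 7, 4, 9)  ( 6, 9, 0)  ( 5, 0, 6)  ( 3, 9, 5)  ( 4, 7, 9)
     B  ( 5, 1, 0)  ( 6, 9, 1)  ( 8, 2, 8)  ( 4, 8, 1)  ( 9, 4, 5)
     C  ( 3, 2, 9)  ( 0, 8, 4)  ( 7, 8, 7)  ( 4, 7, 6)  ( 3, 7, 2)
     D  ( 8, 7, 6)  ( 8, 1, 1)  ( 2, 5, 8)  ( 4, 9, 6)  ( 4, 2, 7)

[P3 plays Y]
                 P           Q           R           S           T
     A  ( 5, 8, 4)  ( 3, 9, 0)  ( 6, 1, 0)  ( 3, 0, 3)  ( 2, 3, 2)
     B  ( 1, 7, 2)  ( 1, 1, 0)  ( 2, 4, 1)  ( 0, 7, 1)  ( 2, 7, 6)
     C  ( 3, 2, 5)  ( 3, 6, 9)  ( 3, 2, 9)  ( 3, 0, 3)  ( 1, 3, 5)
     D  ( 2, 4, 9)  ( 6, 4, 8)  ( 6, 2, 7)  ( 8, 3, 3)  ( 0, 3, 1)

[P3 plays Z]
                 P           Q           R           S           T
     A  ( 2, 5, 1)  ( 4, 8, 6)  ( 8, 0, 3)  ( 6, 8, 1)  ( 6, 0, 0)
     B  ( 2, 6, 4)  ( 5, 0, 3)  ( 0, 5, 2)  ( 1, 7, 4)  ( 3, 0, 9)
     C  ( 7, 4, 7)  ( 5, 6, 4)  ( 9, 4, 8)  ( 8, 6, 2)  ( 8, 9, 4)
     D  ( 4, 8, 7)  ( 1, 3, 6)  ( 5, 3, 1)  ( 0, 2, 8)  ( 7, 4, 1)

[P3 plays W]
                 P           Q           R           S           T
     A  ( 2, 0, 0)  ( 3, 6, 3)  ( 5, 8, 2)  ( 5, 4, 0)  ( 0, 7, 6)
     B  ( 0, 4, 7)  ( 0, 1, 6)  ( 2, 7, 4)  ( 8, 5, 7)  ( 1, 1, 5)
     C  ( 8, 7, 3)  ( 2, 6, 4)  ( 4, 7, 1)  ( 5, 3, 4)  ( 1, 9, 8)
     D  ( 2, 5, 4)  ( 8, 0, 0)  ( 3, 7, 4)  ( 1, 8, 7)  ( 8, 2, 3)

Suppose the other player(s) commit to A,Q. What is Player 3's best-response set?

u_3(X vs A,Q) = 0
u_3(Y vs A,Q) = 0
u_3(Z vs A,Q) = 6
u_3(W vs A,Q) = 3
max payoff 6 at {Z}

argmax u_3 = {Z}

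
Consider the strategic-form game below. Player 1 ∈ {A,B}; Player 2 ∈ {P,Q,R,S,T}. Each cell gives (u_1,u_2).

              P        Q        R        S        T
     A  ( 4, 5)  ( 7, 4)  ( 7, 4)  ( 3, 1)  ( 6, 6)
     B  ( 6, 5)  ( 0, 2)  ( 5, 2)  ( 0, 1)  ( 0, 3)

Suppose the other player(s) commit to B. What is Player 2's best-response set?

u_2(P vs B) = 5
u_2(Q vs B) = 2
u_2(R vs B) = 2
u_2(S vs B) = 1
u_2(T vs B) = 3
max payoff 5 at {P}

P2 best: {P}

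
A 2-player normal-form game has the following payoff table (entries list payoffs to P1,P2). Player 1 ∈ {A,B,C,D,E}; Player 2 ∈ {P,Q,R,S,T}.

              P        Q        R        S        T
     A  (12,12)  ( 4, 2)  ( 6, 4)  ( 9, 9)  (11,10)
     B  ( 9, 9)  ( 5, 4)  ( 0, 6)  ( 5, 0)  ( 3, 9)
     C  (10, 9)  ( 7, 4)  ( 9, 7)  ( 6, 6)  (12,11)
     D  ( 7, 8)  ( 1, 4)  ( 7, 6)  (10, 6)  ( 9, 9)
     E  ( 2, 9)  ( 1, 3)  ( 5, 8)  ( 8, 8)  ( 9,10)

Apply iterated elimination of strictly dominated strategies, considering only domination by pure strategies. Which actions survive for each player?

Survivors P1:{A,C} P2:{P,T}

P1 drop B (C beats it: P:10>9 Q:7>5 R:9>0 S:6>5 T:12>3)
P1 drop E (A beats it: P:12>2 Q:4>1 R:6>5 S:9>8 T:11>9)
P2 drop Q (P beats it: A:12>2 C:9>4 D:8>4)
P2 drop R (P beats it: A:12>4 C:9>7 D:8>6)
P2 drop S (P beats it: A:12>9 C:9>6 D:8>6)
P1 drop D (A beats it: P:12>7 T:11>9)
P1→{A,C} P2→{P,T}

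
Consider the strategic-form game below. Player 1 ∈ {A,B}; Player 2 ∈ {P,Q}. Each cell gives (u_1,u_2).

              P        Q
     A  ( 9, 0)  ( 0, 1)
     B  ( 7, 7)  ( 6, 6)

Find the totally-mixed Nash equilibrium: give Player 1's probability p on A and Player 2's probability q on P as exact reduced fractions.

p=1/2, q=3/4

P1 indiff ⇒ q·9+(1-q)·0 = q·7+(1-q)·6 ⇒ q(2) = (1-q)(6) ⇒ q = 3/4
P2 indiff ⇒ p·0+(1-p)·7 = p·1+(1-p)·6 ⇒ p(-1) = (1-p)(-1) ⇒ p = 1/2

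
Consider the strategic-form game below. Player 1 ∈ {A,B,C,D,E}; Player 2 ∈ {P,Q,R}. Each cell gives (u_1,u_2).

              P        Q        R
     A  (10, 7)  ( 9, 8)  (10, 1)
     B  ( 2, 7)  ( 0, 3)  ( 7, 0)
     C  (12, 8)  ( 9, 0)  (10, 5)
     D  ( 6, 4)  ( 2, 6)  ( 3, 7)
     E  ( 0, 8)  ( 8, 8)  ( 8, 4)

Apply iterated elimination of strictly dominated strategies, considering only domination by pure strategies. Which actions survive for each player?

P1 drop B (A beats it: P:10>2 Q:9>0 R:10>7)
P1 drop D (A beats it: P:10>6 Q:9>2 R:10>3)
P1 drop E (A beats it: P:10>0 Q:9>8 R:10>8)
P2 drop R (P beats it: A:7>1 C:8>5)
P1→{A,C} P2→{P,Q}

Survivors P1:{A,C} P2:{P,Q}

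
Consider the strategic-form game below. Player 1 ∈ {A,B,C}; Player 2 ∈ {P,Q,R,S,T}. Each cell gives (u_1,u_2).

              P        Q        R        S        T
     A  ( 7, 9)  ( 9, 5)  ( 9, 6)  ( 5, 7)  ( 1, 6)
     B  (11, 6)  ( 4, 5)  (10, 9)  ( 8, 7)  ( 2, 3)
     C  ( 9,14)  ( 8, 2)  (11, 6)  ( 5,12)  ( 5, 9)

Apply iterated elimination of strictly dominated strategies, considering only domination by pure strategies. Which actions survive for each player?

Remaining: P1:{B,C} P2:{P,R,S}

P2 drop Q (P beats it: A:9>5 B:6>5 C:14>2)
P1 drop A (B beats it: P:11>7 R:10>9 S:8>5 T:2>1)
P2 drop T (P beats it: B:6>3 C:14>9)
P1→{B,C} P2→{P,R,S}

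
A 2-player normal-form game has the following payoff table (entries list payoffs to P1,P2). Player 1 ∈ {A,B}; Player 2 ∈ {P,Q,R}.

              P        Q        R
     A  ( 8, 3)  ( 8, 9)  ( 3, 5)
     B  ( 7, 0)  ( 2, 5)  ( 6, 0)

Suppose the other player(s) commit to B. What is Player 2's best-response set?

BR_2 = {Q}

u_2(P vs B) = 0
u_2(Q vs B) = 5
u_2(R vs B) = 0
max payoff 5 at {Q}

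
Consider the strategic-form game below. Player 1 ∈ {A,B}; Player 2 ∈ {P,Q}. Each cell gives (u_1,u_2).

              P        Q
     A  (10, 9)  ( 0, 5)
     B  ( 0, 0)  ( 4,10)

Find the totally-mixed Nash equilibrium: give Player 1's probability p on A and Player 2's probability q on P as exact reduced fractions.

P1 indiff ⇒ q·10+(1-q)·0 = q·0+(1-q)·4 ⇒ q(10) = (1-q)(4) ⇒ q = 2/7
P2 indiff ⇒ p·9+(1-p)·0 = p·5+(1-p)·10 ⇒ p(4) = (1-p)(10) ⇒ p = 5/7

p=5/7, q=2/7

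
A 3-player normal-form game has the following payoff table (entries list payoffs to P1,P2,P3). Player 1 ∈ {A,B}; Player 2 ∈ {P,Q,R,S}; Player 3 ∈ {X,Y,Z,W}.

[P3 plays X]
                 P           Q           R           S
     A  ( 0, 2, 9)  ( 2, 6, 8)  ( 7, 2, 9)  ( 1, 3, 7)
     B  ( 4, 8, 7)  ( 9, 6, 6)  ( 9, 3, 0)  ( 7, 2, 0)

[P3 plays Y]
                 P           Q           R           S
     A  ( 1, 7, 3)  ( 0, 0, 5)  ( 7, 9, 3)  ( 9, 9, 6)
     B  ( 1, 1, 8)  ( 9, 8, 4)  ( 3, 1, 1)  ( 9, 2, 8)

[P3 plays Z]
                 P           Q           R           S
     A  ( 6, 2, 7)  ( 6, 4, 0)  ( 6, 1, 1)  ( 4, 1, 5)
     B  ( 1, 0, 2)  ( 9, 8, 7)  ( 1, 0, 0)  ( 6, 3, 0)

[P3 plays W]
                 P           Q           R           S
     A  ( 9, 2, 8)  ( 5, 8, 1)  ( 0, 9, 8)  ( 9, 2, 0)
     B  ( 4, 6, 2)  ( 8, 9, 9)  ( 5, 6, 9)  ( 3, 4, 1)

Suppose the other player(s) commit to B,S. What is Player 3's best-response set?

argmax u_3 = {Y}

u_3(X vs B,S) = 0
u_3(Y vs B,S) = 8
u_3(Z vs B,S) = 0
u_3(W vs B,S) = 1
max payoff 8 at {Y}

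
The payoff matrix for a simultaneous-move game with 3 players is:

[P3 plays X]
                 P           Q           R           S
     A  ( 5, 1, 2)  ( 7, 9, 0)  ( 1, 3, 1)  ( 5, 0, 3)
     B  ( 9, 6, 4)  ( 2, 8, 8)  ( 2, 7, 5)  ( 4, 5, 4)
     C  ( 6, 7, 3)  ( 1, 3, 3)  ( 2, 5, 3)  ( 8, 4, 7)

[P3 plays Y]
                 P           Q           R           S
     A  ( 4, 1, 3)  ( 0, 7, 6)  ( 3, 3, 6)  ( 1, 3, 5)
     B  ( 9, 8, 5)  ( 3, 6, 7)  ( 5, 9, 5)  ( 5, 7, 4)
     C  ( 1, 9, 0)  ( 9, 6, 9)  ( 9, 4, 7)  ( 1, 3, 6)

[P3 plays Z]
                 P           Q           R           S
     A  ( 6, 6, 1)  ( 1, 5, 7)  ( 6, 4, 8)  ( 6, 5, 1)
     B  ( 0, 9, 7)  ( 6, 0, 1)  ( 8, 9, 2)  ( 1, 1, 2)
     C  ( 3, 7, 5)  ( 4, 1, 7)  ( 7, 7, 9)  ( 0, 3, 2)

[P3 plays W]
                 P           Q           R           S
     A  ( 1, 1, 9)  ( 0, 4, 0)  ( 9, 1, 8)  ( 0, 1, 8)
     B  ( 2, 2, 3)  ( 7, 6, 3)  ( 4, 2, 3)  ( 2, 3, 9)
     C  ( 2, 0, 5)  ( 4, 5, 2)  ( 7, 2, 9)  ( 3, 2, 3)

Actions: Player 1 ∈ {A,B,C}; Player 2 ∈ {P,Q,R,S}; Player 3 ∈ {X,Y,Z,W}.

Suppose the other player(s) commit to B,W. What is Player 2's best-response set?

argmax u_2 = {Q}

u_2(P vs B,W) = 2
u_2(Q vs B,W) = 6
u_2(R vs B,W) = 2
u_2(S vs B,W) = 3
max payoff 6 at {Q}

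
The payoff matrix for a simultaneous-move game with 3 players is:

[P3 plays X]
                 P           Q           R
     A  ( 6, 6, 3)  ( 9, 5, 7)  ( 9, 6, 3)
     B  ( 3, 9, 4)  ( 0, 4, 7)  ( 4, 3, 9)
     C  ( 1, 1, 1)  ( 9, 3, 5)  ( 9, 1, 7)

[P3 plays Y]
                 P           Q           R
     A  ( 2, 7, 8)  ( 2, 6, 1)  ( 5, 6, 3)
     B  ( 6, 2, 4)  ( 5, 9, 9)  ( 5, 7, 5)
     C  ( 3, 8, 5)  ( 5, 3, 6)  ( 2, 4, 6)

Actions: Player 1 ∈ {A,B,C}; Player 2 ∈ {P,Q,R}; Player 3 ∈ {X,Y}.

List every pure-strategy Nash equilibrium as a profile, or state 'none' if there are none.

NE set: (A,R,X), (B,Q,Y)

(A,P,X): not NE [P3→Y gives 8>3]
(A,P,Y): not NE [P1→B gives 6>2]
(A,Q,X): not NE [P2→R gives 6>5]
(A,Q,Y): not NE [P1→C gives 5>2; P2→P gives 7>6; P3→X gives 7>1]
(A,R,X): NE
(A,R,Y): not NE [P2→P gives 7>6]
(B,P,X): not NE [P1→A gives 6>3]
(B,P,Y): not NE [P2→Q gives 9>2]
(B,Q,X): not NE [P1→C gives 9>0; P2→P gives 9>4; P3→Y gives 9>7]
(B,Q,Y): NE
(B,R,X): not NE [P1→C gives 9>4; P2→P gives 9>3]
(B,R,Y): not NE [P2→Q gives 9>7; P3→X gives 9>5]
(C,P,X): not NE [P1→A gives 6>1; P2→Q gives 3>1; P3→Y gives 5>1]
(C,P,Y): not NE [P1→B gives 6>3]
(C,Q,X): not NE [P3→Y gives 6>5]
(C,Q,Y): not NE [P2→P gives 8>3]
(C,R,X): not NE [P2→Q gives 3>1]
(C,R,Y): not NE [P1→B gives 5>2; P2→P gives 8>4; P3→X gives 7>6]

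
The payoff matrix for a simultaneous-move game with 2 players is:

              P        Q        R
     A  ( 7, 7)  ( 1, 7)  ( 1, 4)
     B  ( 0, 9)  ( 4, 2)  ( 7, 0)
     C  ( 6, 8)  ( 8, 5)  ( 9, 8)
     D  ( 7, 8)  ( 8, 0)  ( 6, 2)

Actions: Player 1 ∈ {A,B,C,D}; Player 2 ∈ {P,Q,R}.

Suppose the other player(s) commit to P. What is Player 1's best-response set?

BR_1 = {A,D}

u_1(A vs P) = 7
u_1(B vs P) = 0
u_1(C vs P) = 6
u_1(D vs P) = 7
max payoff 7 at {A,D}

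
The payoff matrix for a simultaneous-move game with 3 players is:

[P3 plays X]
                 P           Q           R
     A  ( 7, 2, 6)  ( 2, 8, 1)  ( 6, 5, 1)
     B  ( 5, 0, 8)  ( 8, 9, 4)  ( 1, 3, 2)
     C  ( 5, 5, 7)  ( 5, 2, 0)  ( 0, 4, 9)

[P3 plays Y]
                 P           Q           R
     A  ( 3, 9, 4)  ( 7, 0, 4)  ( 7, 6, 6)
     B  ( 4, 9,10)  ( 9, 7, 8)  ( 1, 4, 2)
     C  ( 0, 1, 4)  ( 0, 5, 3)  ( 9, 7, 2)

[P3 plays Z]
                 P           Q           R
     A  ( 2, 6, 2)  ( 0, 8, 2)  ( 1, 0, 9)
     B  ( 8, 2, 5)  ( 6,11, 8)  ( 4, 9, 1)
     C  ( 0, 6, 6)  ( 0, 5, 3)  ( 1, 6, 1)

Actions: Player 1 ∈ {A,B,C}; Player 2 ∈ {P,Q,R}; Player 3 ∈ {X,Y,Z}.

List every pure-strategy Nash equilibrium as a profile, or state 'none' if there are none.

(A,P,X): not NE [P2→Q gives 8>2]
(A,P,Y): not NE [P1→B gives 4>3; P3→X gives 6>4]
(A,P,Z): not NE [P1→B gives 8>2; P2→Q gives 8>6; P3→X gives 6>2]
(A,Q,X): not NE [P1→B gives 8>2; P3→Y gives 4>1]
(A,Q,Y): not NE [P1→B gives 9>7; P2→P gives 9>0]
(A,Q,Z): not NE [P1→B gives 6>0; P3→Y gives 4>2]
(A,R,X): not NE [P2→Q gives 8>5; P3→Z gives 9>1]
(A,R,Y): not NE [P1→C gives 9>7; P2→P gives 9>6; P3→Z gives 9>6]
(A,R,Z): not NE [P1→B gives 4>1; P2→Q gives 8>0]
(B,P,X): not NE [P1→A gives 7>5; P2→Q gives 9>0; P3→Y gives 10>8]
(B,P,Y): NE
(B,P,Z): not NE [P2→Q gives 11>2; P3→Y gives 10>5]
(B,Q,X): not NE [P3→Z gives 8>4]
(B,Q,Y): not NE [P2→P gives 9>7]
(B,Q,Z): NE
(B,R,X): not NE [P1→A gives 6>1; P2→Q gives 9>3]
(B,R,Y): not NE [P1→C gives 9>1; P2→P gives 9>4]
(B,R,Z): not NE [P2→Q gives 11>9; P3→Y gives 2>1]
(C,P,X): not NE [P1→A gives 7>5]
(C,P,Y): not NE [P1→B gives 4>0; P2→R gives 7>1; P3→X gives 7>4]
(C,P,Z): not NE [P1→B gives 8>0; P3→X gives 7>6]
(C,Q,X): not NE [P1→B gives 8>5; P2→P gives 5>2; P3→Z gives 3>0]
(C,Q,Y): not NE [P1→B gives 9>0; P2→R gives 7>5]
(C,Q,Z): not NE [P1→B gives 6>0; P2→R gives 6>5]
(C,R,X): not NE [P1→A gives 6>0; P2→P gives 5>4]
(C,R,Y): not NE [P3→X gives 9>2]
(C,R,Z): not NE [P1→B gives 4>1; P3→X gives 9>1]

NE set: (B,P,Y), (B,Q,Z)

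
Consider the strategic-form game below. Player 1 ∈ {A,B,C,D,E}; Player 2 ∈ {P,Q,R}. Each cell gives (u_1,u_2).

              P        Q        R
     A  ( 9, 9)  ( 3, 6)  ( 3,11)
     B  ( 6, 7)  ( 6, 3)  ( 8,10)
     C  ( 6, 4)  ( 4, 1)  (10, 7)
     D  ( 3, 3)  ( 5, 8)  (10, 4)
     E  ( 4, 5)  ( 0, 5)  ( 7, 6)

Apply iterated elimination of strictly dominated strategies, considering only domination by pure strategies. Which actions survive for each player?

P1 drop E (B beats it: P:6>4 Q:6>0 R:8>7)
P2 drop P (R beats it: A:11>9 B:10>7 C:7>4 D:4>3)
P1 drop A (B beats it: Q:6>3 R:8>3)
P1→{B,C,D} P2→{Q,R}

Remaining: P1:{B,C,D} P2:{Q,R}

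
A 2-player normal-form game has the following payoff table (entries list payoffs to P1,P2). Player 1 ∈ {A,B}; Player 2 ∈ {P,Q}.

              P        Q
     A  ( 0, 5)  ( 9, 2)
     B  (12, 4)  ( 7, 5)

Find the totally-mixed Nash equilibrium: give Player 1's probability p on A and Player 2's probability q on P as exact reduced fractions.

P1 indiff ⇒ q·0+(1-q)·9 = q·12+(1-q)·7 ⇒ q(-12) = (1-q)(-2) ⇒ q = 1/7
P2 indiff ⇒ p·5+(1-p)·4 = p·2+(1-p)·5 ⇒ p(3) = (1-p)(1) ⇒ p = 1/4

p=1/4, q=1/7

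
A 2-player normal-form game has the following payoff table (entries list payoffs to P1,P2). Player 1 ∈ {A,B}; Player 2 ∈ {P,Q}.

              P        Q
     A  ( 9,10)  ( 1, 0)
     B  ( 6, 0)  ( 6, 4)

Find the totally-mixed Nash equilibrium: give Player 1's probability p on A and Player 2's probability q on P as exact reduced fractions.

P1 mixes 2/7 on A; P2 mixes 5/8 on P

P1 indiff ⇒ q·9+(1-q)·1 = q·6+(1-q)·6 ⇒ q(3) = (1-q)(5) ⇒ q = 5/8
P2 indiff ⇒ p·10+(1-p)·0 = p·0+(1-p)·4 ⇒ p(10) = (1-p)(4) ⇒ p = 2/7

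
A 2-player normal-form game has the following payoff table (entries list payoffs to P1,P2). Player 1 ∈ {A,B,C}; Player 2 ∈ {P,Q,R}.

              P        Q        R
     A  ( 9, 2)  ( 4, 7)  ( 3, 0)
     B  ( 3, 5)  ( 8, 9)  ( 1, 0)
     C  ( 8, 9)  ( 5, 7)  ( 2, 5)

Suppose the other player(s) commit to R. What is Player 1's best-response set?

u_1(A vs R) = 3
u_1(B vs R) = 1
u_1(C vs R) = 2
max payoff 3 at {A}

P1 best: {A}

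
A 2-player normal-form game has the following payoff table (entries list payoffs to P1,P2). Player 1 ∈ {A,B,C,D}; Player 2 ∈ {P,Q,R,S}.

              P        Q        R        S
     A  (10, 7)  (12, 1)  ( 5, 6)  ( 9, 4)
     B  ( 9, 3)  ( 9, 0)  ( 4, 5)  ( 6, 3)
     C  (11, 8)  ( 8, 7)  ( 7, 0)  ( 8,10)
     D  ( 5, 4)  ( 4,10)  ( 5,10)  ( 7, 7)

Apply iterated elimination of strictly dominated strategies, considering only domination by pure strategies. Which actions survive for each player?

IESDS → P1:{A,C} P2:{P,S}

P1 drop B (A beats it: P:10>9 Q:12>9 R:5>4 S:9>6)
P1 drop D (C beats it: P:11>5 Q:8>4 R:7>5 S:8>7)
P2 drop Q (P beats it: A:7>1 C:8>7)
P2 drop R (P beats it: A:7>6 C:8>0)
P1→{A,C} P2→{P,S}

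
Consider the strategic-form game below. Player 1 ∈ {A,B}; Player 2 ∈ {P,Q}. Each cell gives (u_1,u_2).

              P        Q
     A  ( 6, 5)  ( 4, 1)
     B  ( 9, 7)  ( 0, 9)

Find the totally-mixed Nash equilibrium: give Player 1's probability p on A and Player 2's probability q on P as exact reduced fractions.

P1 mixes 1/3 on A; P2 mixes 4/7 on P

P1 indiff ⇒ q·6+(1-q)·4 = q·9+(1-q)·0 ⇒ q(-3) = (1-q)(-4) ⇒ q = 4/7
P2 indiff ⇒ p·5+(1-p)·7 = p·1+(1-p)·9 ⇒ p(4) = (1-p)(2) ⇒ p = 1/3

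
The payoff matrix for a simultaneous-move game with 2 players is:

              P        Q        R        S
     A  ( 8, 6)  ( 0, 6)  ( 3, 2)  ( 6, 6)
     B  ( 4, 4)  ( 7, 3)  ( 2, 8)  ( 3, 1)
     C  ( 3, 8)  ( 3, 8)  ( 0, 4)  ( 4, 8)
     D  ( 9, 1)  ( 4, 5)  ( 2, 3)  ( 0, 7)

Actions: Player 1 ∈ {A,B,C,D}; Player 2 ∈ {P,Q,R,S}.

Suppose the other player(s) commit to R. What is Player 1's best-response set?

argmax u_1 = {A}

u_1(A vs R) = 3
u_1(B vs R) = 2
u_1(C vs R) = 0
u_1(D vs R) = 2
max payoff 3 at {A}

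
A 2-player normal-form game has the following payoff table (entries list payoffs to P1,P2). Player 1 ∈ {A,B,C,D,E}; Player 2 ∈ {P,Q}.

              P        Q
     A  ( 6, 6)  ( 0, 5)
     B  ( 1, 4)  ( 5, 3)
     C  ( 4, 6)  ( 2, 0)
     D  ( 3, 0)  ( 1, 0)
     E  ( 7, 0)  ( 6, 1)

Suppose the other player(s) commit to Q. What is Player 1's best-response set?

u_1(A vs Q) = 0
u_1(B vs Q) = 5
u_1(C vs Q) = 2
u_1(D vs Q) = 1
u_1(E vs Q) = 6
max payoff 6 at {E}

argmax u_1 = {E}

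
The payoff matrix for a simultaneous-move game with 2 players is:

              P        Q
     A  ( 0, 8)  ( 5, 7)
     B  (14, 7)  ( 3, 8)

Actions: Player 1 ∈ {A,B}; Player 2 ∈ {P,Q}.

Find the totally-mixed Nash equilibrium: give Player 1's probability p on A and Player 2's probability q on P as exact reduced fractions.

P1 indiff ⇒ q·0+(1-q)·5 = q·14+(1-q)·3 ⇒ q(-14) = (1-q)(-2) ⇒ q = 1/8
P2 indiff ⇒ p·8+(1-p)·7 = p·7+(1-p)·8 ⇒ p(1) = (1-p)(1) ⇒ p = 1/2

P1 mixes 1/2 on A; P2 mixes 1/8 on P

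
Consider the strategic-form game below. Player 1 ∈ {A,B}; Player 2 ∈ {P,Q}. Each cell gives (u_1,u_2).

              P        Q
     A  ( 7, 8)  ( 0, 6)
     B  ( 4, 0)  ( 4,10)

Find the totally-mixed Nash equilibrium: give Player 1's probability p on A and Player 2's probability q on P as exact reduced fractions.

P1 indiff ⇒ q·7+(1-q)·0 = q·4+(1-q)·4 ⇒ q(3) = (1-q)(4) ⇒ q = 4/7
P2 indiff ⇒ p·8+(1-p)·0 = p·6+(1-p)·10 ⇒ p(2) = (1-p)(10) ⇒ p = 5/6

P1 mixes 5/6 on A; P2 mixes 4/7 on P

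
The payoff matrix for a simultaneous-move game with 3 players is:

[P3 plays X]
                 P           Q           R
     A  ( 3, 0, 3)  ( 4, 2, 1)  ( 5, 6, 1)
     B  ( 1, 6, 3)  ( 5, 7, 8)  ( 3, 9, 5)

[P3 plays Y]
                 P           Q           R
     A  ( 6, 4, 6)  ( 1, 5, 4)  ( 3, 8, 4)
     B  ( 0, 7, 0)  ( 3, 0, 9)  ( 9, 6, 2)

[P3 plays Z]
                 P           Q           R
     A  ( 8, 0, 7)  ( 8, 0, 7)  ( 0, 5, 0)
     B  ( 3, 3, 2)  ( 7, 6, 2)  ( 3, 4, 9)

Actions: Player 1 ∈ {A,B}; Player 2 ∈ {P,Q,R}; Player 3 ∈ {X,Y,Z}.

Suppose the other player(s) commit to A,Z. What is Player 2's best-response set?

u_2(P vs A,Z) = 0
u_2(Q vs A,Z) = 0
u_2(R vs A,Z) = 5
max payoff 5 at {R}

BR_2 = {R}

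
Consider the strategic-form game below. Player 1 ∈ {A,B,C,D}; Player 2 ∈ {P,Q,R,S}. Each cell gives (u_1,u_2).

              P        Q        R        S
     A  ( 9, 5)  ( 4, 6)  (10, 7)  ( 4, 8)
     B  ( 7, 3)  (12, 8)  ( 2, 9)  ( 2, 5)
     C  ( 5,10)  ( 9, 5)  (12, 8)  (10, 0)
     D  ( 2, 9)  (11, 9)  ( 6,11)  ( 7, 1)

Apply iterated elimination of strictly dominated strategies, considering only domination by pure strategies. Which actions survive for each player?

Survivors P1:{A,C} P2:{P,R,S}

P2 drop Q (R beats it: A:7>6 B:9>8 C:8>5 D:11>9)
P1 drop B (A beats it: P:9>7 R:10>2 S:4>2)
P1 drop D (C beats it: P:5>2 R:12>6 S:10>7)
P1→{A,C} P2→{P,R,S}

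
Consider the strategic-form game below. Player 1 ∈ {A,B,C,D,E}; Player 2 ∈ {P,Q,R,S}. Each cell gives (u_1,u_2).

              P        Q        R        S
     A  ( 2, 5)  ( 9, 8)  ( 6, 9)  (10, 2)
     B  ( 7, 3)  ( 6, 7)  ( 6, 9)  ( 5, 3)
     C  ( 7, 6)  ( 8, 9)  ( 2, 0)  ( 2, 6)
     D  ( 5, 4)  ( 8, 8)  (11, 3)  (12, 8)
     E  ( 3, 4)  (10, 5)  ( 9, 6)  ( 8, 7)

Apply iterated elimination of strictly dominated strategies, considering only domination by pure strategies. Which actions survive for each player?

P2 drop P (Q beats it: A:8>5 B:7>3 C:9>6 D:8>4 E:5>4)
P1 drop B (D beats it: Q:8>6 R:11>6 S:12>5)
P1 drop C (A beats it: Q:9>8 R:6>2 S:10>2)
P1→{A,D,E} P2→{Q,R,S}

Survivors P1:{A,D,E} P2:{Q,R,S}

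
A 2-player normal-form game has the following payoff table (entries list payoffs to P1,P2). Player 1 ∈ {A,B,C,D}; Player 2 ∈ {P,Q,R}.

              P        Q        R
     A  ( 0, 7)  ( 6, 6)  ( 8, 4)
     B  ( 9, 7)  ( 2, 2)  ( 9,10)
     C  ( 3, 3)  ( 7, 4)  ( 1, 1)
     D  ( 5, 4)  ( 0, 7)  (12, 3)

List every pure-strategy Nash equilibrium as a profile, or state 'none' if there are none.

NE set: (C,Q)

(A,P): not NE [P1→B gives 9>0]
(A,Q): not NE [P1→C gives 7>6; P2→P gives 7>6]
(A,R): not NE [P1→D gives 12>8; P2→P gives 7>4]
(B,P): not NE [P2→R gives 10>7]
(B,Q): not NE [P1→C gives 7>2; P2→R gives 10>2]
(B,R): not NE [P1→D gives 12>9]
(C,P): not NE [P1→B gives 9>3; P2→Q gives 4>3]
(C,Q): NE
(C,R): not NE [P1→D gives 12>1; P2→Q gives 4>1]
(D,P): not NE [P1→B gives 9>5; P2→Q gives 7>4]
(D,Q): not NE [P1→C gives 7>0]
(D,R): not NE [P2→Q gives 7>3]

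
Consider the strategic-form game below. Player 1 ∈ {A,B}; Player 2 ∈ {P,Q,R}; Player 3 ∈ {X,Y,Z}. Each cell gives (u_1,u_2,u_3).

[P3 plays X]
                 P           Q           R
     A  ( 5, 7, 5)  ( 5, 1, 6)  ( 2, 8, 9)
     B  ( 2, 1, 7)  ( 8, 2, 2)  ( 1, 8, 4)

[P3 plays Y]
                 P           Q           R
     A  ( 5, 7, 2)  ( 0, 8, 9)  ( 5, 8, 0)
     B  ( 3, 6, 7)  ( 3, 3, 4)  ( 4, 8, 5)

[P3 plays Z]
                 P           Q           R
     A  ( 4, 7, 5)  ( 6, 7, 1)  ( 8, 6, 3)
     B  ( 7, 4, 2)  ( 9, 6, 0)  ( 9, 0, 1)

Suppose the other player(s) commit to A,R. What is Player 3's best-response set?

u_3(X vs A,R) = 9
u_3(Y vs A,R) = 0
u_3(Z vs A,R) = 3
max payoff 9 at {X}

argmax u_3 = {X}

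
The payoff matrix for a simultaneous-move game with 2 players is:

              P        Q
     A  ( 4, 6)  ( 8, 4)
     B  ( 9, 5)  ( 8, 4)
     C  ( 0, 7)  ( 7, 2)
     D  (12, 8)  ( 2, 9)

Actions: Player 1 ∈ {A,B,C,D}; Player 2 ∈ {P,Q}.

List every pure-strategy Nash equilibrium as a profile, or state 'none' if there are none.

(A,P): not NE [P1→D gives 12>4]
(A,Q): not NE [P2→P gives 6>4]
(B,P): not NE [P1→D gives 12>9]
(B,Q): not NE [P2→P gives 5>4]
(C,P): not NE [P1→D gives 12>0]
(C,Q): not NE [P1→B gives 8>7; P2→P gives 7>2]
(D,P): not NE [P2→Q gives 9>8]
(D,Q): not NE [P1→B gives 8>2]

No pure NE.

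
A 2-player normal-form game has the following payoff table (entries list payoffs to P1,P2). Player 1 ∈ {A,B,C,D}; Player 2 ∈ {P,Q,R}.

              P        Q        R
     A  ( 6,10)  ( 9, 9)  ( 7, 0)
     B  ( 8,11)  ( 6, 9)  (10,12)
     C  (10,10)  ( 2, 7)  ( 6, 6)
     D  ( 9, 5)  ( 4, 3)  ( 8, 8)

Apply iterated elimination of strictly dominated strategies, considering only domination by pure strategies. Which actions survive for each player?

P2 drop Q (P beats it: A:10>9 B:11>9 C:10>7 D:5>3)
P1 drop A (B beats it: P:8>6 R:10>7)
P1→{B,C,D} P2→{P,R}

Remaining: P1:{B,C,D} P2:{P,R}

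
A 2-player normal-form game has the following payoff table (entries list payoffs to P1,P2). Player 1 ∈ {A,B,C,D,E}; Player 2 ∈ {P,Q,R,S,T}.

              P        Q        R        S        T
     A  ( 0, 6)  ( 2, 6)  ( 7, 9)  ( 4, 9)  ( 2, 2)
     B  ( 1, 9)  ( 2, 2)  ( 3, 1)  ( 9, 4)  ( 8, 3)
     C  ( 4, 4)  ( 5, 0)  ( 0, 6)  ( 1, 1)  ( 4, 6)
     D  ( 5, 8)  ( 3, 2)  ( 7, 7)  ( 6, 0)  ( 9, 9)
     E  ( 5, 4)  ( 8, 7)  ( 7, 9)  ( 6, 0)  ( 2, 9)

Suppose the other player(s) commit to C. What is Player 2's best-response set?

P2 best: {R,T}

u_2(P vs C) = 4
u_2(Q vs C) = 0
u_2(R vs C) = 6
u_2(S vs C) = 1
u_2(T vs C) = 6
max payoff 6 at {R,T}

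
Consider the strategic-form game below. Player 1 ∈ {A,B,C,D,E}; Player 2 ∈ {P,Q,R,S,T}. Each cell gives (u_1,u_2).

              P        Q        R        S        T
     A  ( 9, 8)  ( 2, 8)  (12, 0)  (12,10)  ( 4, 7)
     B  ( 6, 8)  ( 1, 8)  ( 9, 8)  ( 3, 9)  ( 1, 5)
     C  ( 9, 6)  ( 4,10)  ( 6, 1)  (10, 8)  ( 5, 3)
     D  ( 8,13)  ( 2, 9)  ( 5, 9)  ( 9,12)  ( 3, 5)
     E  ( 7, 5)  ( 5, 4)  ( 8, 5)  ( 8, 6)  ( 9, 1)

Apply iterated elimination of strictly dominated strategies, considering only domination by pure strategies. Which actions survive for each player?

P1 drop B (A beats it: P:9>6 Q:2>1 R:12>9 S:12>3 T:4>1)
P1 drop D (C beats it: P:9>8 Q:4>2 R:6>5 S:10>9 T:5>3)
P2 drop P (S beats it: A:10>8 C:8>6 E:6>5)
P2 drop R (S beats it: A:10>0 C:8>1 E:6>5)
P2 drop T (Q beats it: A:8>7 C:10>3 E:4>1)
P1→{A,C,E} P2→{Q,S}

Survivors P1:{A,C,E} P2:{Q,S}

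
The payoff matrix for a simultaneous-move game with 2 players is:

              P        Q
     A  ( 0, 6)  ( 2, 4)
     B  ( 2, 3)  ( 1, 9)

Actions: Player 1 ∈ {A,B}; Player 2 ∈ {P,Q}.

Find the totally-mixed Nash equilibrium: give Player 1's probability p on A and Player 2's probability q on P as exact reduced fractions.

P1 indiff ⇒ q·0+(1-q)·2 = q·2+(1-q)·1 ⇒ q(-2) = (1-q)(-1) ⇒ q = 1/3
P2 indiff ⇒ p·6+(1-p)·3 = p·4+(1-p)·9 ⇒ p(2) = (1-p)(6) ⇒ p = 3/4

p=3/4, q=1/3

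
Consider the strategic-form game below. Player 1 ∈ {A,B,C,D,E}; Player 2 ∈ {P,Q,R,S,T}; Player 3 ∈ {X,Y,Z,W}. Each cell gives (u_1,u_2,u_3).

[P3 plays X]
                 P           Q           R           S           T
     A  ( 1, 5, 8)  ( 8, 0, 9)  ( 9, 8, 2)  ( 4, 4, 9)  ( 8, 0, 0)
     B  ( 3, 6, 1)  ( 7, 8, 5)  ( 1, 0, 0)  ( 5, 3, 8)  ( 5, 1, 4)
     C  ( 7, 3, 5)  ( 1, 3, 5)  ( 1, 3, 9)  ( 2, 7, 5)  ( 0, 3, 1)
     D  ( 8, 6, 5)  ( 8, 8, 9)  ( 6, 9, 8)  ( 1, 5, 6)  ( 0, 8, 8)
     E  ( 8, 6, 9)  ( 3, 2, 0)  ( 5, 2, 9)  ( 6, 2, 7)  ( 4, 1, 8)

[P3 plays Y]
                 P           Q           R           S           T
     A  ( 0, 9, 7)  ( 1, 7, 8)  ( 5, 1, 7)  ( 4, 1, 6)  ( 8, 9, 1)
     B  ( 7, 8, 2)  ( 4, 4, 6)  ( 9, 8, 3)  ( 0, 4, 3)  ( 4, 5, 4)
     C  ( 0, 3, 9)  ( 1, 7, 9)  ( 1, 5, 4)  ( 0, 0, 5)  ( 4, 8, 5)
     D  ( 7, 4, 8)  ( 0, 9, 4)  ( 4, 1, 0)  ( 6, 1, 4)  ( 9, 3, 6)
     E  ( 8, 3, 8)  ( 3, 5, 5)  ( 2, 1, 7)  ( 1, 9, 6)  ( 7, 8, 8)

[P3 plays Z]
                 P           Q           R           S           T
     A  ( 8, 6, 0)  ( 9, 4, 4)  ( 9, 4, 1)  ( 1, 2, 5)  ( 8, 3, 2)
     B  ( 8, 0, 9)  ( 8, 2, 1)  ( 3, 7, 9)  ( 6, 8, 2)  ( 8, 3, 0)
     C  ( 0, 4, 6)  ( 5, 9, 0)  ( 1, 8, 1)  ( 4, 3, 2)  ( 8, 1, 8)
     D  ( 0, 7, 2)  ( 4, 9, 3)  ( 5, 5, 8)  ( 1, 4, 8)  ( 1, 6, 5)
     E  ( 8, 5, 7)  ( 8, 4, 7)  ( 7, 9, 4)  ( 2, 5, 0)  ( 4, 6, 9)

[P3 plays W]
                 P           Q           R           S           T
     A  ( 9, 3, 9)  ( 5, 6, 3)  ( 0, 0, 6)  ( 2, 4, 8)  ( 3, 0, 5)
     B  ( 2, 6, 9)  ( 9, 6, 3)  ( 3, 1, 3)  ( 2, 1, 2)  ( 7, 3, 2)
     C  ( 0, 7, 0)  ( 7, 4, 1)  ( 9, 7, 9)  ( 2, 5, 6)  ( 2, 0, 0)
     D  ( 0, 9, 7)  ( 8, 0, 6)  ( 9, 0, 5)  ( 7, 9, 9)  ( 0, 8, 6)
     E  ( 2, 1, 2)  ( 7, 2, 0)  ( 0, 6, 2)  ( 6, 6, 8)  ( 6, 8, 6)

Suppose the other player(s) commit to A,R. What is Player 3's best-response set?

u_3(X vs A,R) = 2
u_3(Y vs A,R) = 7
u_3(Z vs A,R) = 1
u_3(W vs A,R) = 6
max payoff 7 at {Y}

argmax u_3 = {Y}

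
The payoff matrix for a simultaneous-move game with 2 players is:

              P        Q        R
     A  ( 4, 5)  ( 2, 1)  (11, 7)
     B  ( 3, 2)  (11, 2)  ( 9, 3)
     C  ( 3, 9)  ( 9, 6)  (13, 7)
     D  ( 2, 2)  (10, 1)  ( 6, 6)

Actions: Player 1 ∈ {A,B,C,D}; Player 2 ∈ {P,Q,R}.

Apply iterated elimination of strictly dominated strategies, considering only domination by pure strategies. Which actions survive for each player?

IESDS → P1:{A,C} P2:{P,R}

P1 drop D (B beats it: P:3>2 Q:11>10 R:9>6)
P2 drop Q (R beats it: A:7>1 B:3>2 C:7>6)
P1 drop B (A beats it: P:4>3 R:11>9)
P1→{A,C} P2→{P,R}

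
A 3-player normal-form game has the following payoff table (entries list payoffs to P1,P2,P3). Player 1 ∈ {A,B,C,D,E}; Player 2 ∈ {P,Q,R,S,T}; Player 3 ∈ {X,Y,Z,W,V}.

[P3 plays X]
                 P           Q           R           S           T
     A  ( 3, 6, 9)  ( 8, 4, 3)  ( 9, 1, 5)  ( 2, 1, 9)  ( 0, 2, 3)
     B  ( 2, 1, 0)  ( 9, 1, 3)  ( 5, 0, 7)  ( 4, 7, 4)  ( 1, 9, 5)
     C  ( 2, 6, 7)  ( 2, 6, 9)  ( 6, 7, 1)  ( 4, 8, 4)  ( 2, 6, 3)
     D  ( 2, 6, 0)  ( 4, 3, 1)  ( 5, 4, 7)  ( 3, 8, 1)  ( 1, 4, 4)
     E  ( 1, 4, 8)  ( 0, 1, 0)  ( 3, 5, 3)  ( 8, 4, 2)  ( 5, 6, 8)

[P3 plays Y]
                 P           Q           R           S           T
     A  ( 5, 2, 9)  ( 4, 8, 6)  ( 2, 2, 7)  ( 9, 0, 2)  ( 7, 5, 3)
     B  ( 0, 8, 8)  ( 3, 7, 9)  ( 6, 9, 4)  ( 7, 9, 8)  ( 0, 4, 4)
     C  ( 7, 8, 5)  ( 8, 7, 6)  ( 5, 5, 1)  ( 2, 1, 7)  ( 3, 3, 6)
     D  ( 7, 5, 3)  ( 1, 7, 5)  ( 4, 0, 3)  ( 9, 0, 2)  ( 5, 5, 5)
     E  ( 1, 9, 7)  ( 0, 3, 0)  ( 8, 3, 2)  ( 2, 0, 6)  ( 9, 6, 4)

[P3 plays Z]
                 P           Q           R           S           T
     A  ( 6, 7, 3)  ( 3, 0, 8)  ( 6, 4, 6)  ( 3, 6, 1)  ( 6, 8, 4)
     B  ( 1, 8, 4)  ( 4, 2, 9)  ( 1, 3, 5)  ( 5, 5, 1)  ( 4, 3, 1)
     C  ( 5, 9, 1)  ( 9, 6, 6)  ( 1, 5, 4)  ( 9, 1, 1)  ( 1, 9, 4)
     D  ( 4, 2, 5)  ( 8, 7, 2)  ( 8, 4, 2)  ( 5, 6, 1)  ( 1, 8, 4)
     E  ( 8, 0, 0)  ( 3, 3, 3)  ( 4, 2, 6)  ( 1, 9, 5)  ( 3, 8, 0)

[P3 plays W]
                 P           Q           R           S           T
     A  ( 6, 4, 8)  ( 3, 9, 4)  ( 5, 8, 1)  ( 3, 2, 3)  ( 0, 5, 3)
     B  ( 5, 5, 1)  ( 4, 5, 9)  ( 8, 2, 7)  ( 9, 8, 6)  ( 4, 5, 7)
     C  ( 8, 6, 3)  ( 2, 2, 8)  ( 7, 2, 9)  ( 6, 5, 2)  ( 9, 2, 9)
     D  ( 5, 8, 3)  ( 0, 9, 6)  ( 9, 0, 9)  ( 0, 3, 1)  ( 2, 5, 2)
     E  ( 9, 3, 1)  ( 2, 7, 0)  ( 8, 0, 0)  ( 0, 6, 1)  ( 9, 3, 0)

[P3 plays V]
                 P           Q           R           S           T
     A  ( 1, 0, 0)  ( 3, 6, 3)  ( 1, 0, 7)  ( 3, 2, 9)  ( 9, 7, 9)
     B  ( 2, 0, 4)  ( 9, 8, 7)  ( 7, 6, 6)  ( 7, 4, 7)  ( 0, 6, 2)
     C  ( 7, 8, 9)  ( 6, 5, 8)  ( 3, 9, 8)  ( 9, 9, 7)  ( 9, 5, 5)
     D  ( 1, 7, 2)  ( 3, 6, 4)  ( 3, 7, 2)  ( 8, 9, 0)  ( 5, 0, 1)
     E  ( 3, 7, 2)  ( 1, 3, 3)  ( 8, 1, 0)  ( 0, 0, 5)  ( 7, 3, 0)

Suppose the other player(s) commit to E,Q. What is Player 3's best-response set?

BR_3 = {Z,V}

u_3(X vs E,Q) = 0
u_3(Y vs E,Q) = 0
u_3(Z vs E,Q) = 3
u_3(W vs E,Q) = 0
u_3(V vs E,Q) = 3
max payoff 3 at {Z,V}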